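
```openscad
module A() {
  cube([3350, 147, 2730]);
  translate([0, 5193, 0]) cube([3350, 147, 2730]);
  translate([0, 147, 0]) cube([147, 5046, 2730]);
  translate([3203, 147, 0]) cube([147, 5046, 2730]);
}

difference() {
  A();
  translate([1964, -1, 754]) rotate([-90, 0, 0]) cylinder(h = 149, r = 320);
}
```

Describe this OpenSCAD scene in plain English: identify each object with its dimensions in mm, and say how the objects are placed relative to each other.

A is a box-shaped house frame (walls only): outside footprint 3350×5340 mm, wall height 2730 mm, wall thickness 147 mm. The two y-facing walls run the full x-width; the two x-facing walls fit between the inner faces of the y-facing walls.

The house frame has a circular hole of radius 320 mm through its front wall, centred at (x = 1964, z = 754).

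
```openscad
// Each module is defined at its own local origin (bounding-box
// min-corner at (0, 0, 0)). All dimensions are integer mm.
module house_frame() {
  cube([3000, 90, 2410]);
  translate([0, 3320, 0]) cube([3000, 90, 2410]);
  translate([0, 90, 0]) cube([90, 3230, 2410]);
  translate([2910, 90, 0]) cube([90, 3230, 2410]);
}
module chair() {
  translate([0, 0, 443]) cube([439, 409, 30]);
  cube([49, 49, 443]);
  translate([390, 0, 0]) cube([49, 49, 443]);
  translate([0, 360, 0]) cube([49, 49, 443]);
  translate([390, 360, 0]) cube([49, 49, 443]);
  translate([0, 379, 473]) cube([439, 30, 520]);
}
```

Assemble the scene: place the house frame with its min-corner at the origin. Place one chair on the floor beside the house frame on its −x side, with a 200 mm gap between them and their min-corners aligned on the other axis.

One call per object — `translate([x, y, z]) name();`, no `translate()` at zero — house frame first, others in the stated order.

house_frame();
translate([-639, 0, 0]) chair();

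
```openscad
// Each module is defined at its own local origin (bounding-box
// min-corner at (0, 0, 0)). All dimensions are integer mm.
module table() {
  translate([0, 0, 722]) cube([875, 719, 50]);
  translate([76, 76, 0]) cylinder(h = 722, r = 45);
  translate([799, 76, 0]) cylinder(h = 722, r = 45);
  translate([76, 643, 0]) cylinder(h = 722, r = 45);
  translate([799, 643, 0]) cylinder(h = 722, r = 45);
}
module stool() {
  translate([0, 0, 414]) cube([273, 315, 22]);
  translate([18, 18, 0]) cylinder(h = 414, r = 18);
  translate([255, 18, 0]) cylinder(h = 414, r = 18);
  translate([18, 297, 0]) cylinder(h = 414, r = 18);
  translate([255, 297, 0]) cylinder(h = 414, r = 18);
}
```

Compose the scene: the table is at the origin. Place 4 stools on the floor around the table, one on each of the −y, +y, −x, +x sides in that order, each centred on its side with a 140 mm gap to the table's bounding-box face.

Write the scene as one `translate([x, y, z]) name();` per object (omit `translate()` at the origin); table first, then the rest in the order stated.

table();
translate([301, -455, 0]) stool();
translate([301, 859, 0]) stool();
translate([-413, 202, 0]) stool();
translate([1015, 202, 0]) stool();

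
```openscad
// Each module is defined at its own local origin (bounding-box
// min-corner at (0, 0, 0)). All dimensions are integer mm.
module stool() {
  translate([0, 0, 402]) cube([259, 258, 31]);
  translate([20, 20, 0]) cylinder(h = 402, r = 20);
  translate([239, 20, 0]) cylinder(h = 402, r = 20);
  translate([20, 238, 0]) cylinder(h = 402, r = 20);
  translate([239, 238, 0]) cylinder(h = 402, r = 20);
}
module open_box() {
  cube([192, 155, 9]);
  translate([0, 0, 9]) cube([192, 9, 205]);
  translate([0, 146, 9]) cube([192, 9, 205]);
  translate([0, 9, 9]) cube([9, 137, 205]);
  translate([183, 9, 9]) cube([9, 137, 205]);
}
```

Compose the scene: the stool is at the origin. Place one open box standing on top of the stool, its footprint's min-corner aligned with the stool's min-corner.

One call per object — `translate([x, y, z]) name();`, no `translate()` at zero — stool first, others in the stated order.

stool();
translate([0, 0, 433]) open_box();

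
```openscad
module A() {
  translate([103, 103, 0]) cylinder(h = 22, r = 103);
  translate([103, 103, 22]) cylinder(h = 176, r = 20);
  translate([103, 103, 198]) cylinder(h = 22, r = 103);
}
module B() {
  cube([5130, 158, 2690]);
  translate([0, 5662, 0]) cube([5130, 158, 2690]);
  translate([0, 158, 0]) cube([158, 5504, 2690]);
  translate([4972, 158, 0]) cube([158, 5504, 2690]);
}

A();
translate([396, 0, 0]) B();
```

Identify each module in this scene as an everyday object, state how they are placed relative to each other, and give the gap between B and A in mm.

A is a spool. B is a house frame. The house frame is on the floor beside the spool on its +x side. The gap between the house frame and the spool is 190 mm.

The house frame's nearest face is 190 mm from the spool's +x face.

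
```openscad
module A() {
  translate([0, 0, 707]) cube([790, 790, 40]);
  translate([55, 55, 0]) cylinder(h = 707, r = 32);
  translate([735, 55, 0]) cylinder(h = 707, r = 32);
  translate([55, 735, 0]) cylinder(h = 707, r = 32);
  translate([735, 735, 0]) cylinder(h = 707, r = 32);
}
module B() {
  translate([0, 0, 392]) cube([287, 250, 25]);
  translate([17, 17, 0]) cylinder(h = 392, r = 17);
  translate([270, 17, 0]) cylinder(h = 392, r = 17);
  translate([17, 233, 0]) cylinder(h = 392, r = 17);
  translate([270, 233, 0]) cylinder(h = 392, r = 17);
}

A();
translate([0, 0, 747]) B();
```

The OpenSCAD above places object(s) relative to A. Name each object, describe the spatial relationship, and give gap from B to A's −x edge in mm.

The stool's min-x is at 0; the table's min-x is 0; gap = 0 mm.

A is a table. B is a stool. The stool is on top of the table. The gap from the stool to the table's −x edge is 0 mm.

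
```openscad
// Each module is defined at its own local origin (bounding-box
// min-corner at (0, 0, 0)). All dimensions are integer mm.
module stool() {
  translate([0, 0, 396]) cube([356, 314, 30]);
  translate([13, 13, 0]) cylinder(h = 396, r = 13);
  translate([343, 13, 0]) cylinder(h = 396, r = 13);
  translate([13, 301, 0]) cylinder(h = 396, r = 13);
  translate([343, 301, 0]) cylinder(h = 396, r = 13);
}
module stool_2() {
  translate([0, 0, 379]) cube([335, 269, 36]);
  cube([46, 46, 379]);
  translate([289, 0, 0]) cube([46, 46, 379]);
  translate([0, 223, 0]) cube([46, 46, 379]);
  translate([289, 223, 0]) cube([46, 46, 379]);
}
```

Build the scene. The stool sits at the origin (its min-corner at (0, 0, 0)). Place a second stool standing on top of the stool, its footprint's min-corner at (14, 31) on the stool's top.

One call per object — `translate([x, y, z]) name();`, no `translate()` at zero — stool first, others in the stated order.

stool();
translate([14, 31, 426]) stool_2();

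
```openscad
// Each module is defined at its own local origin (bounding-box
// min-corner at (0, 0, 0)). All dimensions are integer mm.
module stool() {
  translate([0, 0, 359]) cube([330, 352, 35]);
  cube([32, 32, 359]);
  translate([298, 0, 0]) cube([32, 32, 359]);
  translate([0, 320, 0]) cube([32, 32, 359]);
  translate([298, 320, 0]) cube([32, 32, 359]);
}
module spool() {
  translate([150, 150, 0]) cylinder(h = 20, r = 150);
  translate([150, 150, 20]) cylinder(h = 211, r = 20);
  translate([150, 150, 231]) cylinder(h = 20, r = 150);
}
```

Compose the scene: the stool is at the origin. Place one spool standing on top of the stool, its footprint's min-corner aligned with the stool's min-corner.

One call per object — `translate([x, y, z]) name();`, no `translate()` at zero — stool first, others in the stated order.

stool();
translate([0, 0, 394]) spool();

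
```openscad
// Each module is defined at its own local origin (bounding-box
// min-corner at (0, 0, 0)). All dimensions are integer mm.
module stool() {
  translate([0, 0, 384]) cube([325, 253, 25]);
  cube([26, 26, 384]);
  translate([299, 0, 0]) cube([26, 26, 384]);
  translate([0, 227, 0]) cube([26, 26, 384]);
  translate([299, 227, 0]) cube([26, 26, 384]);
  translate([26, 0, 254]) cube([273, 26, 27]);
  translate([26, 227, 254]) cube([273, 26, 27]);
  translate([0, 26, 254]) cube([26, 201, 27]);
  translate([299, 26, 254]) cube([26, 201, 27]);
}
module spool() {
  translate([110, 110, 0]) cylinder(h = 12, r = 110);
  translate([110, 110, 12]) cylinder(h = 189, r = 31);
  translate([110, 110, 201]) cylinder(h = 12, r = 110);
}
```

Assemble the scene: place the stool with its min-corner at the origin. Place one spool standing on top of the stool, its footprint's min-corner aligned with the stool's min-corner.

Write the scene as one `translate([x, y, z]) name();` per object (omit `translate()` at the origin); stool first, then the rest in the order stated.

stool();
translate([0, 0, 409]) spool();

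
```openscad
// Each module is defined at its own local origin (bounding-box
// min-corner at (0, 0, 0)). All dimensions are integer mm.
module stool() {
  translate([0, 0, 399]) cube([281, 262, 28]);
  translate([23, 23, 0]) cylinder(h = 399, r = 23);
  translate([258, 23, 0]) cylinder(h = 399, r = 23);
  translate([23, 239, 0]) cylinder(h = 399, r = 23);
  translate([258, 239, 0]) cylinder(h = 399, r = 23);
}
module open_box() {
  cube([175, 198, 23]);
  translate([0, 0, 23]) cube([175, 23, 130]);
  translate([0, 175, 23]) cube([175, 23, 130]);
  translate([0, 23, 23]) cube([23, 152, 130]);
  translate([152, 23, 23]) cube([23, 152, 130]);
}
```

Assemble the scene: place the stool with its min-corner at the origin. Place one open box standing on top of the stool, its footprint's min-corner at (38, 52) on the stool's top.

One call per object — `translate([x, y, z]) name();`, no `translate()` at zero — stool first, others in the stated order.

stool();
translate([38, 52, 427]) open_box();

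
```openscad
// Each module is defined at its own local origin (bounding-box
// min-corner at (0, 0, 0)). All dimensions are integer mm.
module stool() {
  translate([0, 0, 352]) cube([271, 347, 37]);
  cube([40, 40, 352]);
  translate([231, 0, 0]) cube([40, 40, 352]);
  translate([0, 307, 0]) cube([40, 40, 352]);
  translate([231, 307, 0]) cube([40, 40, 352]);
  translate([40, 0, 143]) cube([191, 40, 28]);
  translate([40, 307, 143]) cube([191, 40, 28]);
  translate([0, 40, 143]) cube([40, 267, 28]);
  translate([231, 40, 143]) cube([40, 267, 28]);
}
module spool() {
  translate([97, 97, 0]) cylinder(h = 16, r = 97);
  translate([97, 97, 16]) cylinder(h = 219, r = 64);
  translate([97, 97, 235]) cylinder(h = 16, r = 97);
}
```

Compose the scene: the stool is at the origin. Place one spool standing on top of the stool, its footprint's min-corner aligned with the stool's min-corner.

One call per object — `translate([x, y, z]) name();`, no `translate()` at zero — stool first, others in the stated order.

stool();
translate([0, 0, 389]) spool();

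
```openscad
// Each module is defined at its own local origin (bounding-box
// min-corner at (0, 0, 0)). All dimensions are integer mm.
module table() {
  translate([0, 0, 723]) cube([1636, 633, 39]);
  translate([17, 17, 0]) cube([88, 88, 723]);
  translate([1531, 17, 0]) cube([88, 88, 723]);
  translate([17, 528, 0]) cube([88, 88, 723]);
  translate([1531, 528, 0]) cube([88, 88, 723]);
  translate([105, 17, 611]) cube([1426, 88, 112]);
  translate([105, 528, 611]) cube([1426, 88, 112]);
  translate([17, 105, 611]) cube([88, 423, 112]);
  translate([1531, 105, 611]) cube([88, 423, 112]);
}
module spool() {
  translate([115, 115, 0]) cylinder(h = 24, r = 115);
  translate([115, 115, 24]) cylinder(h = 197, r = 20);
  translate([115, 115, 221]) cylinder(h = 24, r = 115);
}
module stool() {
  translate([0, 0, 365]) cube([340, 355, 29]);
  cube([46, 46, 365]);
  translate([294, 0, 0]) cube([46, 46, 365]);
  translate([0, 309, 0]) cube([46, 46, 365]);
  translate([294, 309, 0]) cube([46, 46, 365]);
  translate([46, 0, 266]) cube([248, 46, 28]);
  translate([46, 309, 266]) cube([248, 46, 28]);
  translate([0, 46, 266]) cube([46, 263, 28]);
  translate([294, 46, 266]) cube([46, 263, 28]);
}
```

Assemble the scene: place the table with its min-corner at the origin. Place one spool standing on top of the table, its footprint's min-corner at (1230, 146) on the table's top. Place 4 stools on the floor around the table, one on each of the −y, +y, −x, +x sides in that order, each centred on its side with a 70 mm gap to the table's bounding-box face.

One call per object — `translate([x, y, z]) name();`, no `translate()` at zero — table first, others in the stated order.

table();
translate([1230, 146, 762]) spool();
translate([648, -425, 0]) stool();
translate([648, 703, 0]) stool();
translate([-410, 139, 0]) stool();
translate([1706, 139, 0]) stool();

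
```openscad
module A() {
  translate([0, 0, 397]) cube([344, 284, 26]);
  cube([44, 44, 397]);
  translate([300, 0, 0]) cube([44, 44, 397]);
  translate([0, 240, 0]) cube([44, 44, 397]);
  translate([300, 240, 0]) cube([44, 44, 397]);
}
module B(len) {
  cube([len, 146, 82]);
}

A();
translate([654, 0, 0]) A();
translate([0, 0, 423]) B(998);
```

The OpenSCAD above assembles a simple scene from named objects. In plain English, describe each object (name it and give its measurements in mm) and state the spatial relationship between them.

A is a simple wooden stool: a rectangular seat 344 mm (x) by 284 mm (y), 26 mm thick, top face at z = 423 mm, on four square legs, each 44×44 mm in cross-section. The legs rest on z = 0, each flush with a corner of the seat.

B is a rectangular beam 998 mm long (x), 146 mm deep (y), 82 mm thick (z).

The beam spans the tops of two stools placed 310 mm apart, resting at z = 423 mm.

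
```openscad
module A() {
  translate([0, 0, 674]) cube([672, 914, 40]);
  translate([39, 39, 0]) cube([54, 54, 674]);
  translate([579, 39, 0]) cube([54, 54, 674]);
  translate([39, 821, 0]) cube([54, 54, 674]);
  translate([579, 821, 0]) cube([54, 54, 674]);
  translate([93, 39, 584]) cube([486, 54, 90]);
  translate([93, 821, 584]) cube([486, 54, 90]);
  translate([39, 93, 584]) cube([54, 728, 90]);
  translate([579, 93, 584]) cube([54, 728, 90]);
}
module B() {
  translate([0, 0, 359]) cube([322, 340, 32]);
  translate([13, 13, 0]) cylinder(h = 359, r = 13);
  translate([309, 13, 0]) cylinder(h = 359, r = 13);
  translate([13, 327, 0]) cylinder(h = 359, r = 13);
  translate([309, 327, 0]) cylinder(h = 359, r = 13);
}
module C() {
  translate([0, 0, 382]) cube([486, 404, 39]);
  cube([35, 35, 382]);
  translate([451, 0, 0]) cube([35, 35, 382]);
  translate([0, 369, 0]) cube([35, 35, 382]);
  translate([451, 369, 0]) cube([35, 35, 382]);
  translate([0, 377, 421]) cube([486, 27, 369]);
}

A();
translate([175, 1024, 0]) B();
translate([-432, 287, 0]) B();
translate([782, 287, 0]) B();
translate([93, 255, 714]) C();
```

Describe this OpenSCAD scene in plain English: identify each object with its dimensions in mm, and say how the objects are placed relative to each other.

A is a rectangular dining table. The top is 672×914×40 mm with its upper surface at z = 714 mm. It stands on four 54×54 mm square legs, each inset 39 mm from the nearest pair of top edges, running from the floor to the underside of the top. Four apron rails, 54 mm thick and 90 mm tall, run between adjacent legs with their top edges flush with the underside of the top and their outer faces flush with the legs' outer faces.

B is a four-legged stool. The seat is a 322×340×32 mm slab whose top surface is at z = 391 mm; four round legs, each 26 mm in diameter, run from the floor (z = 0) to the underside of the seat, each leg's axis is inset half a diameter from the nearest pair of seat edges (so the leg's bounding box is flush with the corner).

C is a chair: 486×404 mm seat, 39 mm thick, top at z = 421 mm, on four 35 mm square corner legs flush with the seat edges. A 27 mm thick backrest slab spans the full seat width, extending 369 mm above the seat top, its back face flush with the seat's +y edge.

Three stools sit around the table at the +y, −x, +x sides. The chair is on top of the table, centred.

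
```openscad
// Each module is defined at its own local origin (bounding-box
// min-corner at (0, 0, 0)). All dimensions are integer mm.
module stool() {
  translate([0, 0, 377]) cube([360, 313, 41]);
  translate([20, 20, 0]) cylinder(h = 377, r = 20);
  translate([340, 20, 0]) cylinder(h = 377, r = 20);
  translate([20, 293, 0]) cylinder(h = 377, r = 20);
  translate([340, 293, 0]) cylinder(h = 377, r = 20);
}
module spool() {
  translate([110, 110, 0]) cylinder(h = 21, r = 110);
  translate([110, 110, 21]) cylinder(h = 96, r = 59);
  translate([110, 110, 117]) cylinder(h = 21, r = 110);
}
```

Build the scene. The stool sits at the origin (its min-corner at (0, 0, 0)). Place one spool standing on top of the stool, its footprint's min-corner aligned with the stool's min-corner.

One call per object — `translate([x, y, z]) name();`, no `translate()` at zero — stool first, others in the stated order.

stool();
translate([0, 0, 418]) spool();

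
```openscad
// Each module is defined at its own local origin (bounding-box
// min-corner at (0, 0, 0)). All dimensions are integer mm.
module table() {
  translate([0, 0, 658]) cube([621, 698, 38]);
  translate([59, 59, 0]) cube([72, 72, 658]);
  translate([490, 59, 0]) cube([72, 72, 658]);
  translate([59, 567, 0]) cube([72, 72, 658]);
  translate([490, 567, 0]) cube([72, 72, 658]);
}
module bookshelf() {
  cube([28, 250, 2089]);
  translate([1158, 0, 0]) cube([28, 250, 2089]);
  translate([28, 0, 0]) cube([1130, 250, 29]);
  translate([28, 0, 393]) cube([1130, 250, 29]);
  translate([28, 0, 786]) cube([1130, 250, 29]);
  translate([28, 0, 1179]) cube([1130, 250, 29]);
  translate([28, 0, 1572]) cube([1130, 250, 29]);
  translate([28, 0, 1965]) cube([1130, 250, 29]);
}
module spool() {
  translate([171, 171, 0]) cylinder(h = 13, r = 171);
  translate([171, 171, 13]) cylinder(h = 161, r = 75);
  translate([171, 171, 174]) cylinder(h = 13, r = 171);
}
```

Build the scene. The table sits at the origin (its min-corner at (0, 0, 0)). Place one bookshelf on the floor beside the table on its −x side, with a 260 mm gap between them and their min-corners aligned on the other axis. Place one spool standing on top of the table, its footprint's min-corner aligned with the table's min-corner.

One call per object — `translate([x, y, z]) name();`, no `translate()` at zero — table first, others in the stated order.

table();
translate([-1446, 0, 0]) bookshelf();
translate([0, 0, 696]) spool();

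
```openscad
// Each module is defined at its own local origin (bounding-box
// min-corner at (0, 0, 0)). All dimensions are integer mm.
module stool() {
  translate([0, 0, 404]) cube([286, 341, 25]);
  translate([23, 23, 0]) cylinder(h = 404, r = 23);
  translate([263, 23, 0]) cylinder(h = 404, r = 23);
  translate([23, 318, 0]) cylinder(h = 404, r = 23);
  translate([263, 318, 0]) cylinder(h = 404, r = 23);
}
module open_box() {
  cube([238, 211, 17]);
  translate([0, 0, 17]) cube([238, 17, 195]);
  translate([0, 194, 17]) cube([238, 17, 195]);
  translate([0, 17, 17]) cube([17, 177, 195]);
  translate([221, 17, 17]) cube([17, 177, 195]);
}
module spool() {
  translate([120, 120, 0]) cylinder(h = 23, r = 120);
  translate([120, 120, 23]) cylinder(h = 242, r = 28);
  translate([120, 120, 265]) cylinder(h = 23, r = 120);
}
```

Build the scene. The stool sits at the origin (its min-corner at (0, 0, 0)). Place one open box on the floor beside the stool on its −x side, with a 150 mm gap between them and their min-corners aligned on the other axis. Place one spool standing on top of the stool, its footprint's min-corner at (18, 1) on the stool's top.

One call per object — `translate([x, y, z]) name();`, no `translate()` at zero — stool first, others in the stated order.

stool();
translate([-388, 0, 0]) open_box();
translate([18, 1, 429]) spool();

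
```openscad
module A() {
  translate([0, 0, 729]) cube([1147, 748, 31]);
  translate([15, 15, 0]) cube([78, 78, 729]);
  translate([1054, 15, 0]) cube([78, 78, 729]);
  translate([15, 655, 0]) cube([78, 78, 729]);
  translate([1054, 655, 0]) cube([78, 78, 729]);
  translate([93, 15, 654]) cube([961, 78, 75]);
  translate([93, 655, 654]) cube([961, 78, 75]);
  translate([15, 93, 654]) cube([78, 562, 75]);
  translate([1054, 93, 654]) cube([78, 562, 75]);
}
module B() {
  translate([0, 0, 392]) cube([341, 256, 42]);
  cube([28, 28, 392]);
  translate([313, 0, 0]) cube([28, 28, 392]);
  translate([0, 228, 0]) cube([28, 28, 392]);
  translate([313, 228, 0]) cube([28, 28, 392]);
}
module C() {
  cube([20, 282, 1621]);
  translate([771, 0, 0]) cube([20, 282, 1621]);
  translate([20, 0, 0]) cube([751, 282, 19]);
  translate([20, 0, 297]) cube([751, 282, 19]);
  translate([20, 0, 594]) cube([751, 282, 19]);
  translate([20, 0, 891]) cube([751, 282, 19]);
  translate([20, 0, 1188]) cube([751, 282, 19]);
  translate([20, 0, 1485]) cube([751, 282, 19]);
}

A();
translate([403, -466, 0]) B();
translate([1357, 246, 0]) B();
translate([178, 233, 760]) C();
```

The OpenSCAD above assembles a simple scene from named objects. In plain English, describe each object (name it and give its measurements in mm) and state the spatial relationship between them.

A is a table with a 1147×748 mm rectangular top, 31 mm thick, top surface at z = 760 mm, supported by four 78×78 mm square legs, each inset 15 mm from the nearest pair of top edges, running from the floor. Four apron rails, 78 mm thick and 75 mm tall, run between adjacent legs with their top edges flush with the underside of the top and their outer faces flush with the legs' outer faces.

B is a four-legged stool. The seat is 341×256 mm, 42 mm thick, top at z = 434 mm. It stands on four square legs, each 28×28 mm in cross-section, from z = 0 to the seat underside, each flush with a corner of the seat.

C is an open bookshelf. Two side panels, each 20 mm thick, 282 mm deep and 1621 mm tall, stand 791 mm apart (outside-to-outside). Between them sit 6 shelves, each 19 mm thick and 282 mm deep, spanning the full gap between the sides. The bottom shelf rests on the floor (its underside at z = 0) and the clear gap between one shelf's top and the next shelf's underside is 278 mm.

Two stools sit around the table at the −y, +x sides. The bookshelf is on top of the table, centred.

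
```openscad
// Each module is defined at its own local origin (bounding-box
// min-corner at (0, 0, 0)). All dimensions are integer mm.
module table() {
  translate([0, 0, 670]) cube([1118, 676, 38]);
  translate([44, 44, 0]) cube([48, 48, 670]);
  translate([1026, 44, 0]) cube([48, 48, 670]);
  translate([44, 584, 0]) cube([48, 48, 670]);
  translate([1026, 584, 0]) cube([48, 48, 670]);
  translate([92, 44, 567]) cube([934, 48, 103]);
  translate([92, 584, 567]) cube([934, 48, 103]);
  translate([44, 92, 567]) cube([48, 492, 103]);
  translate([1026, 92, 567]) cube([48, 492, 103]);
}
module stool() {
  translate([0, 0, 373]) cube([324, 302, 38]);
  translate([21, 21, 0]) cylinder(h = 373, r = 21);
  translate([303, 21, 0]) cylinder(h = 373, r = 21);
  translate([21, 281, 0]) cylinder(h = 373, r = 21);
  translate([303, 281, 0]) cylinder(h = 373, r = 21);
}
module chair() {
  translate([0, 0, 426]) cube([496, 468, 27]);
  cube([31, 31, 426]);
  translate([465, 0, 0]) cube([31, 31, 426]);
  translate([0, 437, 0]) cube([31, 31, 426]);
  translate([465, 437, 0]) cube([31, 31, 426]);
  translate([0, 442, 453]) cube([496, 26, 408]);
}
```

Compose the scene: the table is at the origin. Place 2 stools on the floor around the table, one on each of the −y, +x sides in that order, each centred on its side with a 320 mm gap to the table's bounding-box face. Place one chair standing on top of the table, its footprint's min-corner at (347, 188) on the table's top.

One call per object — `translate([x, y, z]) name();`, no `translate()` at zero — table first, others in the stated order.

table();
translate([397, -622, 0]) stool();
translate([1438, 187, 0]) stool();
translate([347, 188, 708]) chair();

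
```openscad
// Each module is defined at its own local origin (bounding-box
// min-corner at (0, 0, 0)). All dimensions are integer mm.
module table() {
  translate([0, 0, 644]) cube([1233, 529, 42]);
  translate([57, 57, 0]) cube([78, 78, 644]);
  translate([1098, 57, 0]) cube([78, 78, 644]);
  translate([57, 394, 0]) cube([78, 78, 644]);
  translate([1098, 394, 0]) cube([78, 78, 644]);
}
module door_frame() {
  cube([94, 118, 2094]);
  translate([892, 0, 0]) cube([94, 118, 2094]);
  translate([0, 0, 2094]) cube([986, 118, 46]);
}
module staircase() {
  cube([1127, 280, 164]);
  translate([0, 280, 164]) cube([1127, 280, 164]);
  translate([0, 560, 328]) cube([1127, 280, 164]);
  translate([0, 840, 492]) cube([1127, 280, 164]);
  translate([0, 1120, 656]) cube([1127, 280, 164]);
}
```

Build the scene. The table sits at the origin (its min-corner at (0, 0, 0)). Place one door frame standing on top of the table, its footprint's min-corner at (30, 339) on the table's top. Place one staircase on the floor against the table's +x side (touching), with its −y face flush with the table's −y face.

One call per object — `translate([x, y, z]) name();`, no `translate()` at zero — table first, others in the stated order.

table();
translate([30, 339, 686]) door_frame();
translate([1233, 0, 0]) staircase();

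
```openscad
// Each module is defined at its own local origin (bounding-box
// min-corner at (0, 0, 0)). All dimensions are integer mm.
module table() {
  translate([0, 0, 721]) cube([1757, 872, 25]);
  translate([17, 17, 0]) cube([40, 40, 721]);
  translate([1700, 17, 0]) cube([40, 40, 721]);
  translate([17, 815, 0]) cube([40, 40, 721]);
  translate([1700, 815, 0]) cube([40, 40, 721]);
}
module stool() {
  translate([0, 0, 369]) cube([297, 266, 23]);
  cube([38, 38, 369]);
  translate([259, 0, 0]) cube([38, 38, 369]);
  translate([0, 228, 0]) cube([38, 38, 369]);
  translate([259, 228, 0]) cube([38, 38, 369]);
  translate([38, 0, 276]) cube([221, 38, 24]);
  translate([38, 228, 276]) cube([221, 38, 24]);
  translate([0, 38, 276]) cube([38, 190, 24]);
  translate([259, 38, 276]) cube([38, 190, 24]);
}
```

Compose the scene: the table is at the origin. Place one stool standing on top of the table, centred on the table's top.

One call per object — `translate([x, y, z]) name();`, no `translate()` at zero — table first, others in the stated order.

table();
translate([730, 303, 746]) stool();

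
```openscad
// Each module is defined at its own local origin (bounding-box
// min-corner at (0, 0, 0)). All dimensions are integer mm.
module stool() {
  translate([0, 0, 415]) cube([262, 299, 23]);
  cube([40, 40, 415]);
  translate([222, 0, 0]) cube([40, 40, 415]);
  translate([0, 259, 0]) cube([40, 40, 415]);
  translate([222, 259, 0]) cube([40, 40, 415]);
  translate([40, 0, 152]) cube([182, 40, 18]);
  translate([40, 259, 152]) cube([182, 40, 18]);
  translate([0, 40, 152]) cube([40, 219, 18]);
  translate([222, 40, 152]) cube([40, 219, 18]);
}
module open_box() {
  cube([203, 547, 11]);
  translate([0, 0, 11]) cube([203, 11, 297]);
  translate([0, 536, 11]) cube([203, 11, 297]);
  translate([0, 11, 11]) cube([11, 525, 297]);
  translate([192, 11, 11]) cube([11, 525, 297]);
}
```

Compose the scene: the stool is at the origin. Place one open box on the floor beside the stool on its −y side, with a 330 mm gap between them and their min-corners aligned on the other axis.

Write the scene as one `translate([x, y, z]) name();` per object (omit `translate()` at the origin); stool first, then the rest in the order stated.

stool();
translate([0, -877, 0]) open_box();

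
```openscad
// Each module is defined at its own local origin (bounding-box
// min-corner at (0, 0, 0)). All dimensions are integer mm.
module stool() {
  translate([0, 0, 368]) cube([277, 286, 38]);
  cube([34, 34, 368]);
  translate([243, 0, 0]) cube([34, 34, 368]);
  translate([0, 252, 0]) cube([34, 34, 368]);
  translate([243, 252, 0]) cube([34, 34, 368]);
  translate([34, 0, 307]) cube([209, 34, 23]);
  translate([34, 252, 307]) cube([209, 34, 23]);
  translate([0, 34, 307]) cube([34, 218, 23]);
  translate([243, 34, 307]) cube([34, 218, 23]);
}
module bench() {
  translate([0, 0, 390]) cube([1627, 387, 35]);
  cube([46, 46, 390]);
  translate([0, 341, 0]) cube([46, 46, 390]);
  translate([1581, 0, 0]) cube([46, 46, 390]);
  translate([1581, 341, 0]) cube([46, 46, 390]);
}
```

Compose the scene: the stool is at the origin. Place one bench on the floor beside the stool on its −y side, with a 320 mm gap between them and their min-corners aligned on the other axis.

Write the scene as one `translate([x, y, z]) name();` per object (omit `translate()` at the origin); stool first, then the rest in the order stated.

stool();
translate([0, -707, 0]) bench();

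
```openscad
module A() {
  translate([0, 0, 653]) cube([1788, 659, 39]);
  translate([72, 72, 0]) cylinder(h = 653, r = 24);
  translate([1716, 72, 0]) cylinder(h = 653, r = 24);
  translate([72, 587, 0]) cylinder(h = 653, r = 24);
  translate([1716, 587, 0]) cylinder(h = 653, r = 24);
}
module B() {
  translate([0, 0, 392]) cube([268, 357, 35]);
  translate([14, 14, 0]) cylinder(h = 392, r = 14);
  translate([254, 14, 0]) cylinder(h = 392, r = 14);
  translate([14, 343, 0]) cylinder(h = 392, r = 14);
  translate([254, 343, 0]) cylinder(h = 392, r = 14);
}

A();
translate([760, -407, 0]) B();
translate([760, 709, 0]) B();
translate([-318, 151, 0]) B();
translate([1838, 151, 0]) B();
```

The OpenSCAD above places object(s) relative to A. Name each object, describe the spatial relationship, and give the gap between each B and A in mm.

Each stool's nearest face is 50 mm from the table's bounding box.

A is a table. B is a stool. Four stools sit around the table at the −y, +y, −x, +x sides. The gap between each stool and the table is 50 mm.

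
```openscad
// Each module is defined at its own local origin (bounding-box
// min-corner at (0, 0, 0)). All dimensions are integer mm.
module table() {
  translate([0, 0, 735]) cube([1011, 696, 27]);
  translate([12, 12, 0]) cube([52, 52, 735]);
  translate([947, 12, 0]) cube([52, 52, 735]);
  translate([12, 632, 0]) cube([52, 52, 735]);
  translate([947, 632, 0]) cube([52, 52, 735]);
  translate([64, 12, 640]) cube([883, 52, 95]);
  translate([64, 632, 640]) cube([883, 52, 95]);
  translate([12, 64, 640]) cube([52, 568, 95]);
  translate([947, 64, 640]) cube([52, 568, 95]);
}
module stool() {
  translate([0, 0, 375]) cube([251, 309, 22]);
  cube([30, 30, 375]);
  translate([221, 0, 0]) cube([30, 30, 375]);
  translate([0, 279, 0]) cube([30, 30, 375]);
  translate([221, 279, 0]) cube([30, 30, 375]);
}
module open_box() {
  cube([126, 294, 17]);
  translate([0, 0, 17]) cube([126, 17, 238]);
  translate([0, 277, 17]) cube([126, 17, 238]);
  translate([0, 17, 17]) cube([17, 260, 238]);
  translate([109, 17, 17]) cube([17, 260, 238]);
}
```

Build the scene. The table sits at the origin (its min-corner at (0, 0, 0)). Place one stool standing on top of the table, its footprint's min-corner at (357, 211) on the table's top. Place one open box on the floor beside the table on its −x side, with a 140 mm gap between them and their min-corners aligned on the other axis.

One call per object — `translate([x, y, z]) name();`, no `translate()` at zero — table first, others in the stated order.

table();
translate([357, 211, 762]) stool();
translate([-266, 0, 0]) open_box();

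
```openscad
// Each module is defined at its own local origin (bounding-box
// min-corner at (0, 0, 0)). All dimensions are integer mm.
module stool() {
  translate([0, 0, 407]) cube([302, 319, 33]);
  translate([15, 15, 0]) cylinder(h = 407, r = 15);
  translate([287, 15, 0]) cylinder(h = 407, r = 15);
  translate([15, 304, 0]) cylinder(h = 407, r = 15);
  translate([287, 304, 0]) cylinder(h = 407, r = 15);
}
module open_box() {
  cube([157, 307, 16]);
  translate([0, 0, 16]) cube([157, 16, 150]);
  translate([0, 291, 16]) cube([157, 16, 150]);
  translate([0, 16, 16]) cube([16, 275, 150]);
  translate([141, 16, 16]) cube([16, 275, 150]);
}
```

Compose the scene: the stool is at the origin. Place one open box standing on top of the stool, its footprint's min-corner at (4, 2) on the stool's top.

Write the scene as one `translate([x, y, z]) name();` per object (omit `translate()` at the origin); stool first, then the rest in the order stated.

stool();
translate([4, 2, 440]) open_box();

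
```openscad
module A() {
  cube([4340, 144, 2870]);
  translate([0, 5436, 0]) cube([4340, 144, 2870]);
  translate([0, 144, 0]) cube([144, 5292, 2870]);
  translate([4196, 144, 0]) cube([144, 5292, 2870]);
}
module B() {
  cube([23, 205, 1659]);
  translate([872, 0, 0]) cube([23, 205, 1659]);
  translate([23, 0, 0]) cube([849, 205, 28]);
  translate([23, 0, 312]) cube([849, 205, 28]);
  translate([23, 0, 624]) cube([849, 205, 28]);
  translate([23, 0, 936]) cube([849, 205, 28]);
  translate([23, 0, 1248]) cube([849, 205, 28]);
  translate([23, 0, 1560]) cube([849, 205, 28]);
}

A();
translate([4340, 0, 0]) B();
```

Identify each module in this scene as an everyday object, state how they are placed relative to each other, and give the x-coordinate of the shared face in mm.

The house frame's +x face and the bookshelf's −x face are both at x = 4340 mm.

A is a house frame. B is a bookshelf. The bookshelf is against the house frame's +x side, with their −y faces flush. The x-coordinate of the shared face is 4340 mm.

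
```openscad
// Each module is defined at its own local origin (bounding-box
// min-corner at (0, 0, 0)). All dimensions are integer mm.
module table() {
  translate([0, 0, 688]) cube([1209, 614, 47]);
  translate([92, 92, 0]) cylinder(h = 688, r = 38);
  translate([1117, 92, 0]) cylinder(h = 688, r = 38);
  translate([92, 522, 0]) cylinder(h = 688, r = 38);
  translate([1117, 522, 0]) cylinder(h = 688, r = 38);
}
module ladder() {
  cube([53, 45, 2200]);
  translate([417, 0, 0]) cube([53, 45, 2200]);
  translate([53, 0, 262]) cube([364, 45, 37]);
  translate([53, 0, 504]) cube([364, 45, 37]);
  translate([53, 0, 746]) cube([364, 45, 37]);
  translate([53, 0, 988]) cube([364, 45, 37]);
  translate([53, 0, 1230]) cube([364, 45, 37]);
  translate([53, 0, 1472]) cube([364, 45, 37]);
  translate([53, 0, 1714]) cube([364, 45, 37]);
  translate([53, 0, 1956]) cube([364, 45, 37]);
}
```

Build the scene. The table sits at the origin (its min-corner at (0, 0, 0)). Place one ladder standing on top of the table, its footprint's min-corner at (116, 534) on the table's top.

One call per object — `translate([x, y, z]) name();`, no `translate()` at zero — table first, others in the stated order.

table();
translate([116, 534, 735]) ladder();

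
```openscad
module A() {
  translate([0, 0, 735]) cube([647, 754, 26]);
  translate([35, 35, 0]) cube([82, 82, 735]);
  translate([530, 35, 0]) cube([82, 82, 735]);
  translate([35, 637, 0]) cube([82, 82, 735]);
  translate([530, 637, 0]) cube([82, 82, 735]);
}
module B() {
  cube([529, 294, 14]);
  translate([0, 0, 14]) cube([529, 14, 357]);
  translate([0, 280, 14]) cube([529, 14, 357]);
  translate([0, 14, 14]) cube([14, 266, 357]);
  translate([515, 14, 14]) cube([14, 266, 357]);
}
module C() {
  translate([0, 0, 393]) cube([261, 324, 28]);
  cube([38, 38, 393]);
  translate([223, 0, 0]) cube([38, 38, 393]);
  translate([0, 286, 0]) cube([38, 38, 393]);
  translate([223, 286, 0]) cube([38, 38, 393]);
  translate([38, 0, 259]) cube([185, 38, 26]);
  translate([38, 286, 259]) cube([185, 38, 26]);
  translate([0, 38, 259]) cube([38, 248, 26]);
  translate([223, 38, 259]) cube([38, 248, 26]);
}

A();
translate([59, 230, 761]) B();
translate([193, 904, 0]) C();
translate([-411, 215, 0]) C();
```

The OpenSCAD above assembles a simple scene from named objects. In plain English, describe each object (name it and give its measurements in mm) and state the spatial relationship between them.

A is a rectangular dining table. The top is 647×754×26 mm with its upper surface at z = 761 mm. It stands on four 82×82 mm square legs, each inset 35 mm from the nearest pair of top edges, running from the floor to the underside of the top.

B is an open storage box with external size 529×294×371 mm and wall thickness 14 mm (the base is also 14 mm thick). The base covers the whole footprint; the four walls stand on the base, with the y-facing walls full-width and the x-facing walls fitting between their inner faces.

C is a simple wooden stool: a rectangular seat 261 mm (x) by 324 mm (y), 28 mm thick, top face at z = 421 mm, on four square legs, each 38×38 mm in cross-section. The legs rest on z = 0, each flush with a corner of the seat. Four stretchers, 38 mm wide and 26 mm tall, connect adjacent legs with their undersides at z = 259 mm, each running between the inner faces of the legs it joins and aligned with the legs' outer faces on the other axis.

The open box is on top of the table, centred. Two stools sit around the table at the +y, −x sides.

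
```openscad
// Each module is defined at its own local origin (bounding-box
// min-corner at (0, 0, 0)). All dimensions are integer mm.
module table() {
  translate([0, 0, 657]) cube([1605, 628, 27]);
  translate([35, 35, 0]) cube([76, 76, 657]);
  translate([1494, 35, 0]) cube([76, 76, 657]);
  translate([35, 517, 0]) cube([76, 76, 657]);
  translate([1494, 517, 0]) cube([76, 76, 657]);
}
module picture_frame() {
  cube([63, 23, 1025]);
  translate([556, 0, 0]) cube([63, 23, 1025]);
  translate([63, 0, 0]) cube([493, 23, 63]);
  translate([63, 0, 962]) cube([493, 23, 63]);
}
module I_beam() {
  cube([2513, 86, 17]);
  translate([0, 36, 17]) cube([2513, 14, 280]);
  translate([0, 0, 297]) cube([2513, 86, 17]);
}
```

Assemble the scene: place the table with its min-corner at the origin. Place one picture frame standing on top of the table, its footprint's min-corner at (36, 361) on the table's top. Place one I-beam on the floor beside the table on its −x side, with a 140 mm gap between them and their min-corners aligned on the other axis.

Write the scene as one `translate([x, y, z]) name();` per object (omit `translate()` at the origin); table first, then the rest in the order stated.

table();
translate([36, 361, 684]) picture_frame();
translate([-2653, 0, 0]) I_beam();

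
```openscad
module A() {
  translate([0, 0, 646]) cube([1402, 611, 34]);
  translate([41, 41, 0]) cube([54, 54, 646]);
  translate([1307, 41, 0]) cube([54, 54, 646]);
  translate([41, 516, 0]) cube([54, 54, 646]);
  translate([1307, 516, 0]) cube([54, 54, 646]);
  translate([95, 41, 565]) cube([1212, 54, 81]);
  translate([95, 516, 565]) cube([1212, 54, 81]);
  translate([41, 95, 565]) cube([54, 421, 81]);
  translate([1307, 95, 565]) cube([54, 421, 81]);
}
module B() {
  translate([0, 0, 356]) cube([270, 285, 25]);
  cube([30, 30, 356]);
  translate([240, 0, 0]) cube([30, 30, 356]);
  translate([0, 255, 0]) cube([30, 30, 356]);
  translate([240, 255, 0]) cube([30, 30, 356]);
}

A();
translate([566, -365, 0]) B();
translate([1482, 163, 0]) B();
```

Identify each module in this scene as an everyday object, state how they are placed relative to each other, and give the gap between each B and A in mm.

A is a table. B is a stool. Two stools sit around the table at the −y, +x sides. The gap between each stool and the table is 80 mm.

Each stool's nearest face is 80 mm from the table's bounding box.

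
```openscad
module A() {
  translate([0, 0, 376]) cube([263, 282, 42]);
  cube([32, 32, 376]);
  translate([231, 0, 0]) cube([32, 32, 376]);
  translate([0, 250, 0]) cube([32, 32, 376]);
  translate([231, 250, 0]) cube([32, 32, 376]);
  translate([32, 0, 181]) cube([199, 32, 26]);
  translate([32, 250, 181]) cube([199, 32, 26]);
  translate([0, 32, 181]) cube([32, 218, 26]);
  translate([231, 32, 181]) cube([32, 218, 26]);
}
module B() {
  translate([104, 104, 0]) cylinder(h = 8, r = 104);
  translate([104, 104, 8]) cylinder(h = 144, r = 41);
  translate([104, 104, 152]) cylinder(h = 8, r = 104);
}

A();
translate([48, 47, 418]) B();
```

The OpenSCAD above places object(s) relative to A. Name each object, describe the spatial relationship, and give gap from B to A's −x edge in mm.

The spool's min-x is at 48; the stool's min-x is 0; gap = 48 mm.

A is a stool. B is a spool. The spool is on top of the stool. The gap from the spool to the stool's −x edge is 48 mm.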